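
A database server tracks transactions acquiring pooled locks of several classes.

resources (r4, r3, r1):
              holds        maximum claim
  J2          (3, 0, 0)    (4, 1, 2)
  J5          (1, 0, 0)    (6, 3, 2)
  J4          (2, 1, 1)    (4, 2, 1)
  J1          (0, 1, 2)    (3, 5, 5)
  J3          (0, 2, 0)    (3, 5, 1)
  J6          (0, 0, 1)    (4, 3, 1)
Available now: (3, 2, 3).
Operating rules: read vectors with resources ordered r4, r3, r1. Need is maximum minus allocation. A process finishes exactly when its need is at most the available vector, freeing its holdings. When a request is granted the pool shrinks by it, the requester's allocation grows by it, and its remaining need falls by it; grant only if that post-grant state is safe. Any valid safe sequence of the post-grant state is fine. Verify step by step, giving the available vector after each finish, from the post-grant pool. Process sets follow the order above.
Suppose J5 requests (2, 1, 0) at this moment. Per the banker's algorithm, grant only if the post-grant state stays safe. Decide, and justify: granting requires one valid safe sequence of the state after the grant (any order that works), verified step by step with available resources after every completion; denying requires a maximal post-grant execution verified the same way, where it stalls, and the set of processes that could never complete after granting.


GRANT: granting preserves safety; a valid post-grant sequence is J2, J4, J5, J3, J6, J1.
Key observation: after the grant the pool drops to (1, 1, 3), which still lets J2 finish first and unwind the rest.
Step-by-step check of the post-grant state:
  pool = (1, 1, 3)
  J2 needs (1, 1, 2) <= (1, 1, 3) -> finishes; pool += (3, 0, 0) = (4, 1, 3)
  J4 needs (2, 1, 0) <= (4, 1, 3) -> finishes; pool += (2, 1, 1) = (6, 2, 4)
  J5 needs (3, 2, 2) <= (6, 2, 4) -> finishes; pool += (3, 1, 0) = (9, 3, 4)
  J3 needs (3, 3, 1) <= (9, 3, 4) -> finishes; pool += (0, 2, 0) = (9, 5, 4)
  J6 needs (4, 3, 0) <= (9, 5, 4) -> finishes; pool += (0, 0, 1) = (9, 5, 5)
  J1 needs (3, 4, 3) <= (9, 5, 5) -> finishes; pool += (0, 1, 2) = (9, 6, 7)


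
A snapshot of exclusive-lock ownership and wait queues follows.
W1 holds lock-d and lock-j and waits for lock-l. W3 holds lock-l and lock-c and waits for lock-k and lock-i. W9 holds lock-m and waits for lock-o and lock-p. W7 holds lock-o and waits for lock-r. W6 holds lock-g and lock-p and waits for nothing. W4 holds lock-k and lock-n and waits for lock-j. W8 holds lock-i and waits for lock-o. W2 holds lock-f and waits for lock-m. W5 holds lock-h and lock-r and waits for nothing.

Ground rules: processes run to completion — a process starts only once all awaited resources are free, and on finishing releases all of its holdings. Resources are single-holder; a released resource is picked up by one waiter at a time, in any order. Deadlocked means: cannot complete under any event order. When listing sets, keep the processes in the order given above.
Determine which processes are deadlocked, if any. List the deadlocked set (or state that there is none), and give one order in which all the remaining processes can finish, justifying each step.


Deadlocked set: W1, W3 and W4.
Key observation: the knot is the closed ring of waits W1 -> W3 -> W4 -> W1; no other process is dragged down with it.
The rest can finish in the order W5, W7, W6, W8, W9, W2.
Check, step by step:
  run W5 (it waits on nothing); releases lock-h and lock-r
  run W7 (all its waits — lock-r — are resolved); releases lock-o
  run W6 (it waits on nothing); releases lock-g and lock-p
  run W8 (all its waits — lock-o — are resolved); releases lock-i
  run W9 (all its waits — lock-o and lock-p — are resolved); releases lock-m
  run W2 (all its waits — lock-m — are resolved); releases lock-f


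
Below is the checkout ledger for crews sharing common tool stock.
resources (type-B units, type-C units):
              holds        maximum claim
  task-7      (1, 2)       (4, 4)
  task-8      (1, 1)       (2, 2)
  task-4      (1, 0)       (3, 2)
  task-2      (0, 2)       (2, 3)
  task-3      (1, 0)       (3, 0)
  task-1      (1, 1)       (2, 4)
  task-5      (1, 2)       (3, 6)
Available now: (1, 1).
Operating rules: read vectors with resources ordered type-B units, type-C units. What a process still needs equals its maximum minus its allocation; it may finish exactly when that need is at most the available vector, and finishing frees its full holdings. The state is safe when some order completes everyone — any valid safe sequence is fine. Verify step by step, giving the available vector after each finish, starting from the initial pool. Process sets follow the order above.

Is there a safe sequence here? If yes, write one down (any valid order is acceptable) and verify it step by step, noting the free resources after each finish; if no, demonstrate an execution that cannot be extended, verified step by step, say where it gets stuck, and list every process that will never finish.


SAFE, for example via the order task-8, task-3, task-2, task-4, task-7, task-1, task-5.
Key observation: task-8 marks the first exact bind of the order: its need (1, 1) fits the free (1, 1) with zero slack on a requested resource.
Step-by-step check:
  pool = (1, 1)
  run task-8 (needs (1, 1), free (1, 1)); after release of (1, 1) the pool is (2, 2)
  run task-3 (needs (2, 0), free (2, 2)); after release of (1, 0) the pool is (3, 2)
  run task-2 (needs (2, 1), free (3, 2)); after release of (0, 2) the pool is (3, 4)
  run task-4 (needs (2, 2), free (3, 4)); after release of (1, 0) the pool is (4, 4)
  run task-7 (needs (3, 2), free (4, 4)); after release of (1, 2) the pool is (5, 6)
  run task-1 (needs (1, 3), free (5, 6)); after release of (1, 1) the pool is (6, 7)
  run task-5 (needs (2, 4), free (6, 7)); after release of (1, 2) the pool is (7, 9)


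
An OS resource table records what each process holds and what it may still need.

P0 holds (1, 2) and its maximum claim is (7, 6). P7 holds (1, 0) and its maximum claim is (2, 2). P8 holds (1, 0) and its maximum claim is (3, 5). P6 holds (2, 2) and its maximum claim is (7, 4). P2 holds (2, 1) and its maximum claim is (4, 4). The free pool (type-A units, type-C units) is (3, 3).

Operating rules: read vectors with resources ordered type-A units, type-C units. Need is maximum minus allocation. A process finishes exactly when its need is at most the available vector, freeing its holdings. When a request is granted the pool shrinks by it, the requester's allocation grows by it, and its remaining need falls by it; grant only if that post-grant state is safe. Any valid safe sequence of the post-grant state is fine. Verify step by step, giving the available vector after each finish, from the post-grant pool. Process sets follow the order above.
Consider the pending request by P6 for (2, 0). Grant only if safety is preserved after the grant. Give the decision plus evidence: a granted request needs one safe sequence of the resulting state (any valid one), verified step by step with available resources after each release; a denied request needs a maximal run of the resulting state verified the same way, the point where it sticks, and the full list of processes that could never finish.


GRANT: granting preserves safety; a valid post-grant sequence is P7, P2, P6, P8, P0.
Key observation: the transfer keeps a workable pool ((1, 3)); P7 starts the safe sequence.
Check on the post-grant state, step by step:
  pool = (1, 3)
  run P7 (needs (1, 2), free (1, 3)); after release of (1, 0) the pool is (2, 3)
  run P2 (needs (2, 3), free (2, 3)); after release of (2, 1) the pool is (4, 4)
  run P6 (needs (3, 2), free (4, 4)); after release of (4, 2) the pool is (8, 6)
  run P8 (needs (2, 5), free (8, 6)); after release of (1, 0) the pool is (9, 6)
  run P0 (needs (6, 4), free (9, 6)); after release of (1, 2) the pool is (10, 8)


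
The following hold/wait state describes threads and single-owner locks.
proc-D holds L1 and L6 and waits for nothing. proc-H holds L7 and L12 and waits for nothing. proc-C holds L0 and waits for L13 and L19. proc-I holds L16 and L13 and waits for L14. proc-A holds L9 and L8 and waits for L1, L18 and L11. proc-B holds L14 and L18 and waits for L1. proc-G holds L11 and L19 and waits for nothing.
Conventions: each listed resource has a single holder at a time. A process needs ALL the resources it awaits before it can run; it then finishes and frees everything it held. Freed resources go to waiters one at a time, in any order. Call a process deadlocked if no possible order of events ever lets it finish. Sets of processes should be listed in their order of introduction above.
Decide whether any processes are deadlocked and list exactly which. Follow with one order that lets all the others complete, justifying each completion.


Nothing here is deadlocked.
Key observation: the wait graph is acyclic; completion cascades from the unblocked processes through everyone else.
The rest can finish in the order proc-D, proc-B, proc-I, proc-H, proc-G, proc-C, proc-A.
Step-by-step check:
  run proc-D (it waits on nothing); releases L1 and L6
  proc-B waits on L1 — all released -> runs and releases L14 and L18
  proc-I waits on L14 — all released -> runs and releases L16 and L13
  run proc-H (it waits on nothing); releases L7 and L12
  run proc-G (it waits on nothing); releases L11 and L19
  proc-C waits on L13 and L19 — all released -> runs and releases L0
  proc-A waits on L1, L18 and L11 — all released -> runs and releases L9 and L8


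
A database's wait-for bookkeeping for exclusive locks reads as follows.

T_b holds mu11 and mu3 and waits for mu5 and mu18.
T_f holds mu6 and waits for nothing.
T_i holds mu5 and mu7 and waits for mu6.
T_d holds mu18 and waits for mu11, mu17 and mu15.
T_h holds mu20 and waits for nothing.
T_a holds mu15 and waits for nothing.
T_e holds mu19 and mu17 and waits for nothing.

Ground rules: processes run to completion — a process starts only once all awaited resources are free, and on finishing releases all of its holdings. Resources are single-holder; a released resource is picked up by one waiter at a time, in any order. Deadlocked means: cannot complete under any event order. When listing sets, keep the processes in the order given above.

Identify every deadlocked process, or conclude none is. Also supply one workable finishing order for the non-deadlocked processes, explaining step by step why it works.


The deadlocked set is T_b and T_d.
Key observation: the knot is the closed ring of waits T_b -> T_d -> T_b; no other process is dragged down with it.
One completion order for the rest: T_f, T_i, T_h, T_e, T_a.
Verifying each step:
  T_f: no waits; runs immediately, freeing mu6
  T_i: everything it awaited (mu6) is free; runs, freeing mu5 and mu7
  T_h: no waits; runs immediately, freeing mu20
  T_e: no waits; runs immediately, freeing mu19 and mu17
  T_a: no waits; runs immediately, freeing mu15


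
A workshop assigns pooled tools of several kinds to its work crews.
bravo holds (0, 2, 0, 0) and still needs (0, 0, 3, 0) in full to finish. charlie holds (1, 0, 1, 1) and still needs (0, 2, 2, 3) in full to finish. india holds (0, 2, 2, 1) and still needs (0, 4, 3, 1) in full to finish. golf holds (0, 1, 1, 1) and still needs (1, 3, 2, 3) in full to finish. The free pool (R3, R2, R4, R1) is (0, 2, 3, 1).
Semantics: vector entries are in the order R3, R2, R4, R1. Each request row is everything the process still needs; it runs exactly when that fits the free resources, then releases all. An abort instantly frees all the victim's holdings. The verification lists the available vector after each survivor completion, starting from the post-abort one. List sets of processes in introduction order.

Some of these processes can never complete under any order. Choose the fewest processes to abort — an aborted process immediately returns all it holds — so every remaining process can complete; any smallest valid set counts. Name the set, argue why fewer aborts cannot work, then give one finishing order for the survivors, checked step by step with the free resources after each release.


Abort charlie.
Key observation: no ordering could ever have run golf before the abort of charlie; with (1, 0, 1, 1) back in the pool it fits at step 3.
Minimality: the empty abort set fails — the state is deadlocked as it stands.
One survivor order: bravo, india, golf. Verifying each step (post-abort pool first):
  pool = (1, 2, 4, 2)
  bravo: need (0, 0, 3, 0) fits (1, 2, 4, 2); releases (0, 2, 0, 0), pool now (1, 4, 4, 2)
  india: need (0, 4, 3, 1) fits (1, 4, 4, 2); releases (0, 2, 2, 1), pool now (1, 6, 6, 3)
  golf: need (1, 3, 2, 3) fits (1, 6, 6, 3); releases (0, 1, 1, 1), pool now (1, 7, 7, 4)


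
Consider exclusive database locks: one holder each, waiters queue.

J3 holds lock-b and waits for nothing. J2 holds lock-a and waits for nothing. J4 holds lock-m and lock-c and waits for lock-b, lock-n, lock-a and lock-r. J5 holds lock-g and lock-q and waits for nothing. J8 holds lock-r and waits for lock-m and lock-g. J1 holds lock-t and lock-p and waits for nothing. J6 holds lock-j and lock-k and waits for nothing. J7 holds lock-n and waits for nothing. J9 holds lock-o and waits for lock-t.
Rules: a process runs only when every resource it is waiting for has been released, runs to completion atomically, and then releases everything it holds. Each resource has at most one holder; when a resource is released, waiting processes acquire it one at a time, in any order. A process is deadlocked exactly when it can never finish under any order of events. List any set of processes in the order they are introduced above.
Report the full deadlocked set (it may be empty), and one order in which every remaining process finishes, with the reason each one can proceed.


Deadlocked set: J4 and J8.
Key observation: along J4 -> J8 -> J4, each member waits on what the next one holds — a deadlock; no other process is dragged down with it.
A valid finishing order for the others: J3, J1, J6, J9, J2, J5, J7.
Walking it through:
  J3: no waits; runs immediately, freeing lock-b
  J1: no waits; runs immediately, freeing lock-t and lock-p
  J6: no waits; runs immediately, freeing lock-j and lock-k
  J9 waits on lock-t — all released -> runs and releases lock-o
  J2: no waits; runs immediately, freeing lock-a
  J5: no waits; runs immediately, freeing lock-g and lock-q
  J7: no waits; runs immediately, freeing lock-n


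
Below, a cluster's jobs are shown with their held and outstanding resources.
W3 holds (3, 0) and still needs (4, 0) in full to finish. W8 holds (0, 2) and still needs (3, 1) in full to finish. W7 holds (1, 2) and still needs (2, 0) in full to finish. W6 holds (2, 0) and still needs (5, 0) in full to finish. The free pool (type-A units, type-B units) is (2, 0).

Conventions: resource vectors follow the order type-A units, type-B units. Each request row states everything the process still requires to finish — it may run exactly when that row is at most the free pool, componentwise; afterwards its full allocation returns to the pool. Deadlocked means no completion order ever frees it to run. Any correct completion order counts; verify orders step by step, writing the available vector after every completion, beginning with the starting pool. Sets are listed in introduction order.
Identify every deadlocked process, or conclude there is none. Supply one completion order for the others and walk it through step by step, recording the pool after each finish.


Deadlocked: W3 and W6.
Key observation: once W7, W8 finish, the pool peaks at (3, 4) — and every remaining process still needs more type-A units than that.
One completion order for the rest: W7, W8. Walking it through:
  pool = (2, 0)
  run W7 (needs (2, 0), free (2, 0)); after release of (1, 2) the pool is (3, 2)
  run W8 (needs (3, 1), free (3, 2)); after release of (0, 2) the pool is (3, 4)
None of the blocked processes ever fits:
  W3 cannot run: need (4, 0) vs free (3, 4) (insufficient type-A units)
  W6 cannot run: need (5, 0) vs free (3, 4) (insufficient type-A units)


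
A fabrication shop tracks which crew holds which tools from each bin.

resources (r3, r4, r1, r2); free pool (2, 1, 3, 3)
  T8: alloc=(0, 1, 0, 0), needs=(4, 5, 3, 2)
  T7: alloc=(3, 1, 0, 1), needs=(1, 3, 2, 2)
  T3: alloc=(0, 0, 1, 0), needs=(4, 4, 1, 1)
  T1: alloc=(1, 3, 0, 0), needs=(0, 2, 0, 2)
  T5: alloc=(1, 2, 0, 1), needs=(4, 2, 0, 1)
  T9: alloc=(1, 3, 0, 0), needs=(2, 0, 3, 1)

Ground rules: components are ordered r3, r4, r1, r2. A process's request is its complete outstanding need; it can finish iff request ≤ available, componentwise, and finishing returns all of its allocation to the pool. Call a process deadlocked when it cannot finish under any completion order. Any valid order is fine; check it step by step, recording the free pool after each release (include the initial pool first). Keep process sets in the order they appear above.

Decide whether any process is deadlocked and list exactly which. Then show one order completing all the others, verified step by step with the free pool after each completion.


The deadlocked set is empty.
Key observation: beginning at T9, releases accumulate fast enough that every process eventually fits.
A valid finishing order for the others: T9, T7, T5, T1, T8, T3. Verifying each step:
  pool = (2, 1, 3, 3)
  T9: need (2, 0, 3, 1) fits (2, 1, 3, 3); releases (1, 3, 0, 0), pool now (3, 4, 3, 3)
  T7: need (1, 3, 2, 2) fits (3, 4, 3, 3); releases (3, 1, 0, 1), pool now (6, 5, 3, 4)
  T5: need (4, 2, 0, 1) fits (6, 5, 3, 4); releases (1, 2, 0, 1), pool now (7, 7, 3, 5)
  T1: need (0, 2, 0, 2) fits (7, 7, 3, 5); releases (1, 3, 0, 0), pool now (8, 10, 3, 5)
  T8: need (4, 5, 3, 2) fits (8, 10, 3, 5); releases (0, 1, 0, 0), pool now (8, 11, 3, 5)
  T3: need (4, 4, 1, 1) fits (8, 11, 3, 5); releases (0, 0, 1, 0), pool now (8, 11, 4, 5)


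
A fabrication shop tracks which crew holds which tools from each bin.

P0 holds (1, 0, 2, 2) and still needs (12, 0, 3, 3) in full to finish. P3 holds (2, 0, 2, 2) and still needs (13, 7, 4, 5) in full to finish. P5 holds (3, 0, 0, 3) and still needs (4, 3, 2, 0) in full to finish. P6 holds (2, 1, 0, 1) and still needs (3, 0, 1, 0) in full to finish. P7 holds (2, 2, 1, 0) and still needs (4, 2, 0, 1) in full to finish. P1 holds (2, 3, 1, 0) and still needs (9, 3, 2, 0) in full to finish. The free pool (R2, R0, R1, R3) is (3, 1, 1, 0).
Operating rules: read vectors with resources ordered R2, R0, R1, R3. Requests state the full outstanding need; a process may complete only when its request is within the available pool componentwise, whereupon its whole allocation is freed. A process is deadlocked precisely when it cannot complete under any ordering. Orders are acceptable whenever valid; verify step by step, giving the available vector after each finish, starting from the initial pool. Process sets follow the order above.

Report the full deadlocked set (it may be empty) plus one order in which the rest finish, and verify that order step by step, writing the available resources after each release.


No process is deadlocked.
Key observation: starting with P6, each completion frees enough for the next — no one is permanently blocked.
One completion order for the rest: P6, P7, P5, P1, P0, P3. Check, step by step:
  pool = (3, 1, 1, 0)
  run P6 (needs (3, 0, 1, 0), free (3, 1, 1, 0)); after release of (2, 1, 0, 1) the pool is (5, 2, 1, 1)
  run P7 (needs (4, 2, 0, 1), free (5, 2, 1, 1)); after release of (2, 2, 1, 0) the pool is (7, 4, 2, 1)
  run P5 (needs (4, 3, 2, 0), free (7, 4, 2, 1)); after release of (3, 0, 0, 3) the pool is (10, 4, 2, 4)
  run P1 (needs (9, 3, 2, 0), free (10, 4, 2, 4)); after release of (2, 3, 1, 0) the pool is (12, 7, 3, 4)
  run P0 (needs (12, 0, 3, 3), free (12, 7, 3, 4)); after release of (1, 0, 2, 2) the pool is (13, 7, 5, 6)
  run P3 (needs (13, 7, 4, 5), free (13, 7, 5, 6)); after release of (2, 0, 2, 2) the pool is (15, 7, 7, 8)


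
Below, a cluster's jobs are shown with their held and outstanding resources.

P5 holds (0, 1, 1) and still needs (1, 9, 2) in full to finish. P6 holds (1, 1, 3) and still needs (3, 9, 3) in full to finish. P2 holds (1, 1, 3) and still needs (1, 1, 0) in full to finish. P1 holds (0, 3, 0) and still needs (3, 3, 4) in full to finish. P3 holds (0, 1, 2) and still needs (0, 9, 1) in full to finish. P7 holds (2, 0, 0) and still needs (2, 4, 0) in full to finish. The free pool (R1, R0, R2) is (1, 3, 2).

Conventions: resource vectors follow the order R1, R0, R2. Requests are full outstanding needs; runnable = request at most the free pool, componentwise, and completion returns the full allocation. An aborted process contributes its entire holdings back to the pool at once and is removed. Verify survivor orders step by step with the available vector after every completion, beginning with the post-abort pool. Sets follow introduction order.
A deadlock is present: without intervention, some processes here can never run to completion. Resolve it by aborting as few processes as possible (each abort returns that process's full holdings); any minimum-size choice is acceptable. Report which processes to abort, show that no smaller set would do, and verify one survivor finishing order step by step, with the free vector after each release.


Minimum abort set: P5 and P6.
Key observation: the deadlocked P3 becomes finishable only because P5 and P6 released (1, 2, 4); it completes at step 4 below.
Why nothing smaller works — every single abort fails: P5 alone leaves P6 blocked (short on R0); P6 alone leaves P5 blocked (short on R0); P2 alone leaves P5 blocked (short on R0); P1 alone leaves P5 blocked (short on R0); P3 alone leaves P5 blocked (short on R0); P7 alone leaves P5 blocked (short on R0).
The survivors complete as P2, P7, P1, P3. Step-by-step check (starting from the post-abort pool):
  pool = (2, 5, 6)
  P2 needs (1, 1, 0) <= (2, 5, 6) -> finishes; pool += (1, 1, 3) = (3, 6, 9)
  P7 needs (2, 4, 0) <= (3, 6, 9) -> finishes; pool += (2, 0, 0) = (5, 6, 9)
  P1 needs (3, 3, 4) <= (5, 6, 9) -> finishes; pool += (0, 3, 0) = (5, 9, 9)
  P3 needs (0, 9, 1) <= (5, 9, 9) -> finishes; pool += (0, 1, 2) = (5, 10, 11)


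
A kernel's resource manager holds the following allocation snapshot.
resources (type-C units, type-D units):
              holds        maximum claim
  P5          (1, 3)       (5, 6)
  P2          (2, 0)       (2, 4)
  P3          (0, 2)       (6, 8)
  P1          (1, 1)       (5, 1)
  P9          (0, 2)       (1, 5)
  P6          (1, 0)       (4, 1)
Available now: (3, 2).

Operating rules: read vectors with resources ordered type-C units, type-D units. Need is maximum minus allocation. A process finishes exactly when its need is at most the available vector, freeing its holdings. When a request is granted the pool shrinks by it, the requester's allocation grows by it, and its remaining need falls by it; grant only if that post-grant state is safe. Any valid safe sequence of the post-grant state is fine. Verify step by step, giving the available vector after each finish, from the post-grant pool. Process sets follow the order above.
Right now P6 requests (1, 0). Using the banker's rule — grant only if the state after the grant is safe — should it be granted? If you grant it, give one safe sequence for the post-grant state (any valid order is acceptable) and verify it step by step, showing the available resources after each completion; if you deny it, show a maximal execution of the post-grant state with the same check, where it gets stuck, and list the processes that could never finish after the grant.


GRANT. The post-grant state is safe; one safe sequence: P6, P1, P9, P5, P3, P2.
Key observation: (2, 2) free after granting still covers P6 first, and each release covers the next.
Verifying the post-grant state step by step:
  pool = (2, 2)
  run P6 (needs (2, 1), free (2, 2)); after release of (2, 0) the pool is (4, 2)
  run P1 (needs (4, 0), free (4, 2)); after release of (1, 1) the pool is (5, 3)
  run P9 (needs (1, 3), free (5, 3)); after release of (0, 2) the pool is (5, 5)
  run P5 (needs (4, 3), free (5, 5)); after release of (1, 3) the pool is (6, 8)
  run P3 (needs (6, 6), free (6, 8)); after release of (0, 2) the pool is (6, 10)
  run P2 (needs (0, 4), free (6, 10)); after release of (2, 0) the pool is (8, 10)


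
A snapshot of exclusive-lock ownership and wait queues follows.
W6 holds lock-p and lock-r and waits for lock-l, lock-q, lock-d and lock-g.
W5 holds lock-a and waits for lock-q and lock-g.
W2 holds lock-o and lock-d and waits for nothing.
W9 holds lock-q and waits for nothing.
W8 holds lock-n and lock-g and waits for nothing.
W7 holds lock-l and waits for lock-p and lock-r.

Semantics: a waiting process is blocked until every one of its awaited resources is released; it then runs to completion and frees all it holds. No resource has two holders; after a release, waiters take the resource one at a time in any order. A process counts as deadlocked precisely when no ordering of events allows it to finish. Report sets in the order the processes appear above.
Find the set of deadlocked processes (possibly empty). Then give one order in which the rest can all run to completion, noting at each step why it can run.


The deadlocked set is W6 and W7.
Key observation: the cycle W6 -> W7 -> W6 can never break — each member waits on the next; no other process is dragged down with it.
A valid finishing order for the others: W2, W8, W9, W5.
Check, step by step:
  run W2 (it waits on nothing); releases lock-o and lock-d
  run W8 (it waits on nothing); releases lock-n and lock-g
  run W9 (it waits on nothing); releases lock-q
  W5 waits on lock-q and lock-g — all released -> runs and releases lock-a


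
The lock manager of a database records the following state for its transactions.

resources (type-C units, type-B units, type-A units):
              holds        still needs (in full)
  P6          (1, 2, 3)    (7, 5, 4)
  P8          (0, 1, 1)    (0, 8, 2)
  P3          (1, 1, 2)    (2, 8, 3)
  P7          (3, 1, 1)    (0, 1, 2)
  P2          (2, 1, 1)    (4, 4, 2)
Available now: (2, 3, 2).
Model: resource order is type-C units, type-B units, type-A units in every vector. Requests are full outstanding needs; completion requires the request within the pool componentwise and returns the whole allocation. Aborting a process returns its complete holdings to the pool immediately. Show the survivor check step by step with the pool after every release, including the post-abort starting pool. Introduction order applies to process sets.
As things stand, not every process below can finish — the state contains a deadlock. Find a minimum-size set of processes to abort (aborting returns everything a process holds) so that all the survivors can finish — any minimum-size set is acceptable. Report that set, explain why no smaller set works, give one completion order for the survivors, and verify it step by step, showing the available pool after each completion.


Minimum abort set: P3.
Key observation: P8 was stuck for good until P3 gave back (1, 1, 2); in the order shown it finishes at step 4.
Why nothing smaller works: aborting no one leaves the state deadlocked as given.
The survivors complete as P7, P2, P6, P8. Check, step by step (starting from the post-abort pool):
  pool = (3, 4, 4)
  run P7 (needs (0, 1, 2), free (3, 4, 4)); after release of (3, 1, 1) the pool is (6, 5, 5)
  run P2 (needs (4, 4, 2), free (6, 5, 5)); after release of (2, 1, 1) the pool is (8, 6, 6)
  run P6 (needs (7, 5, 4), free (8, 6, 6)); after release of (1, 2, 3) the pool is (9, 8, 9)
  run P8 (needs (0, 8, 2), free (9, 8, 9)); after release of (0, 1, 1) the pool is (9, 9, 10)


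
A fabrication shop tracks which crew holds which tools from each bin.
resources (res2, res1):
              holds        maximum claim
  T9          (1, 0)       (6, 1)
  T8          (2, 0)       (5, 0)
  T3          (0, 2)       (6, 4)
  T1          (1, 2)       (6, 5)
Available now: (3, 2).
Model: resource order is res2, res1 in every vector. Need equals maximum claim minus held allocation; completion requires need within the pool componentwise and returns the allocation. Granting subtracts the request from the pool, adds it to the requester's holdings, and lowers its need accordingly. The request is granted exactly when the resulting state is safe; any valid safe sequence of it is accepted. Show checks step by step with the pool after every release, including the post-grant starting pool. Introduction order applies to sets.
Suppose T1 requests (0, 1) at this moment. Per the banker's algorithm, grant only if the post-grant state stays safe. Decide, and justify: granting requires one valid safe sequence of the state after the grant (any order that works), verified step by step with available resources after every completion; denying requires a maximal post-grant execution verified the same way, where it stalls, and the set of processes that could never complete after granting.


DENY — the pretend-granted state is unsafe.
Key observation: even finishing T8, T9 leaves just (6, 1) free — too little res1 for any of the remaining processes.
On the post-grant state, T8, T9 is a maximal run — nothing extends it. Verifying each step:
  pool = (3, 1)
  T8: need (3, 0) fits (3, 1); releases (2, 0), pool now (5, 1)
  T9: need (5, 1) fits (5, 1); releases (1, 0), pool now (6, 1)
  T3 still needs (6, 2) but only (6, 1) is free — short on res1
  T1 still needs (5, 2) but only (6, 1) is free — short on res1
Had the request been granted, T3 and T1 could never finish.


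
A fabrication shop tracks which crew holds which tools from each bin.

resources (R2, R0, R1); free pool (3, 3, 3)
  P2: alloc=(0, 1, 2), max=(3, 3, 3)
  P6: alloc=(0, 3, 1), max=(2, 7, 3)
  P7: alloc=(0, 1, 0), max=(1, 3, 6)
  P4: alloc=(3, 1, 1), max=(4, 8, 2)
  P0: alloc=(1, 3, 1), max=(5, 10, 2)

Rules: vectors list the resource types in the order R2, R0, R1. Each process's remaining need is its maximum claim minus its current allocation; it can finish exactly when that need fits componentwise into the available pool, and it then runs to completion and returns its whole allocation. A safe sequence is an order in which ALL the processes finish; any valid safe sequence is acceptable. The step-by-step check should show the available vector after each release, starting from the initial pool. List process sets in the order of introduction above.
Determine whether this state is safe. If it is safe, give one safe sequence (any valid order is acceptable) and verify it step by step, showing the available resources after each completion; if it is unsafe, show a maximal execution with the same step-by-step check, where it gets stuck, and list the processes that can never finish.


The state is SAFE; one workable sequence: P2, P6, P4, P0, P7.
Key observation: P2 is the earliest step where a requested resource binds exactly: need (3, 2, 1), pool (3, 3, 3) at its turn.
Check, step by step:
  pool = (3, 3, 3)
  P2 needs (3, 2, 1) <= (3, 3, 3) -> finishes; pool += (0, 1, 2) = (3, 4, 5)
  P6 needs (2, 4, 2) <= (3, 4, 5) -> finishes; pool += (0, 3, 1) = (3, 7, 6)
  P4 needs (1, 7, 1) <= (3, 7, 6) -> finishes; pool += (3, 1, 1) = (6, 8, 7)
  P0 needs (4, 7, 1) <= (6, 8, 7) -> finishes; pool += (1, 3, 1) = (7, 11, 8)
  P7 needs (1, 2, 6) <= (7, 11, 8) -> finishes; pool += (0, 1, 0) = (7, 12, 8)


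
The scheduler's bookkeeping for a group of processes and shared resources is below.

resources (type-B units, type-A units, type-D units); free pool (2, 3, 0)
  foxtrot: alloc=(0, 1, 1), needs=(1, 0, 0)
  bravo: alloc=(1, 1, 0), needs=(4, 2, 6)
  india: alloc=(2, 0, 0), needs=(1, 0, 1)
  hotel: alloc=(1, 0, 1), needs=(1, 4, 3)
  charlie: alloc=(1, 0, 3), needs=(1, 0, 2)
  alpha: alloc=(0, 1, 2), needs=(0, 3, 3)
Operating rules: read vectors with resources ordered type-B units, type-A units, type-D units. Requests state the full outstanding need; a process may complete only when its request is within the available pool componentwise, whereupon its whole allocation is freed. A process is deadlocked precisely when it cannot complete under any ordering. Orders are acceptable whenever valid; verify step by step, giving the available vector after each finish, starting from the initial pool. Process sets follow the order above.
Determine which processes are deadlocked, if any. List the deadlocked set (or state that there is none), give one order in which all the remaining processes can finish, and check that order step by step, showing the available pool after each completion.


Deadlocked: bravo, hotel, charlie and alpha.
Key observation: once foxtrot, india finish, the pool peaks at (4, 4, 1) — and every remaining process still needs more type-D units than that.
A valid finishing order for the others: foxtrot, india. Check, step by step:
  pool = (2, 3, 0)
  foxtrot: need (1, 0, 0) fits (2, 3, 0); releases (0, 1, 1), pool now (2, 4, 1)
  india: need (1, 0, 1) fits (2, 4, 1); releases (2, 0, 0), pool now (4, 4, 1)
The blocked processes can never fit:
  bravo still needs (4, 2, 6) but only (4, 4, 1) is free — short on type-D units
  hotel still needs (1, 4, 3) but only (4, 4, 1) is free — short on type-D units
  charlie still needs (1, 0, 2) but only (4, 4, 1) is free — short on type-D units
  alpha still needs (0, 3, 3) but only (4, 4, 1) is free — short on type-D units


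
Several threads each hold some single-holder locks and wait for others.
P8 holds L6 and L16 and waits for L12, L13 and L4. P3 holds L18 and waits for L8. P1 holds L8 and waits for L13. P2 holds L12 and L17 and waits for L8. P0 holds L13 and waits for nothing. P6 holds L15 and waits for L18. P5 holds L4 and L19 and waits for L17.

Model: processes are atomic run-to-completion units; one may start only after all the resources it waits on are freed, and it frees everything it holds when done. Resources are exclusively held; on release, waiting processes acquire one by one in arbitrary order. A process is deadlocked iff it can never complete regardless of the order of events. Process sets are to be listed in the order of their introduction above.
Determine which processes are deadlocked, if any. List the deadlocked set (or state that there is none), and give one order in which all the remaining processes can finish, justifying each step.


The deadlocked set is empty.
Key observation: although several processes wait, no cycle exists — each chain bottoms out at a free runner.
One completion order for the rest: P0, P1, P2, P3, P5, P8, P6.
Walking it through:
  P0 waits on nothing -> runs at once and releases L13
  run P1 (all its waits — L13 — are resolved); releases L8
  run P2 (all its waits — L8 — are resolved); releases L12 and L17
  run P3 (all its waits — L8 — are resolved); releases L18
  run P5 (all its waits — L17 — are resolved); releases L4 and L19
  run P8 (all its waits — L12, L13 and L4 — are resolved); releases L6 and L16
  run P6 (all its waits — L18 — are resolved); releases L15


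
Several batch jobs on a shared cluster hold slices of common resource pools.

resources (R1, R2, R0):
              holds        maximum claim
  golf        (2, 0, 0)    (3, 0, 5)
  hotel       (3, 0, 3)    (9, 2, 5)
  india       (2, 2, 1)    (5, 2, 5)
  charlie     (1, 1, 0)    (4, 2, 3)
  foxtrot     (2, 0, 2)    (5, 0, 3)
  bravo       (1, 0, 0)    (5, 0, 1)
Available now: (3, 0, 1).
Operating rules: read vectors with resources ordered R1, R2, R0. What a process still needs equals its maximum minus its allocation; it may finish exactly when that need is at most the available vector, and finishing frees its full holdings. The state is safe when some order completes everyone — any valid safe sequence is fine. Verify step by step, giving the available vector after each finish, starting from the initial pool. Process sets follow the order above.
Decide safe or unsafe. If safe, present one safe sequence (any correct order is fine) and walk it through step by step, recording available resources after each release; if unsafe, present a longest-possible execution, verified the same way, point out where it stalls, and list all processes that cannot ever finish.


The state is UNSAFE.
Key observation: after foxtrot, bravo the pool peaks at (6, 0, 3), and each blocked process is short somewhere: golf on R0; hotel on R2; india on R0; charlie on R2.
Going as far as possible: foxtrot, bravo; after that, nothing fits. Verifying each step:
  pool = (3, 0, 1)
  foxtrot needs (3, 0, 1) <= (3, 0, 1) -> finishes; pool += (2, 0, 2) = (5, 0, 3)
  bravo needs (4, 0, 1) <= (5, 0, 3) -> finishes; pool += (1, 0, 0) = (6, 0, 3)
  golf cannot run: need (1, 0, 5) vs free (6, 0, 3) (insufficient R0)
  hotel cannot run: need (6, 2, 2) vs free (6, 0, 3) (insufficient R2)
  india cannot run: need (3, 0, 4) vs free (6, 0, 3) (insufficient R0)
  charlie cannot run: need (3, 1, 3) vs free (6, 0, 3) (insufficient R2)
Processes that can never finish: golf, hotel, india and charlie.


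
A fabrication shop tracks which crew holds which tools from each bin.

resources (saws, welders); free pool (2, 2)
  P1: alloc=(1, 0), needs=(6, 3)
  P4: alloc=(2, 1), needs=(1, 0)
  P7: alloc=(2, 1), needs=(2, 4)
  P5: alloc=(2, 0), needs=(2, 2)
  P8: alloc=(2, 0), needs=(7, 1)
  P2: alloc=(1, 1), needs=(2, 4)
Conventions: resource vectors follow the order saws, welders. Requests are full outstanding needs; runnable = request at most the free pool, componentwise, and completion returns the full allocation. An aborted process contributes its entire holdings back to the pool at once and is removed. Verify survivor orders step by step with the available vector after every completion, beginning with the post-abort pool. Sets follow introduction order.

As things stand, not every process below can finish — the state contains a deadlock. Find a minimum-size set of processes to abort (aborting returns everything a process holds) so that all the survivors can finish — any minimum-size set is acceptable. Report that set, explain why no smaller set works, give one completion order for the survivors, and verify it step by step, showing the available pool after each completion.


Abort P7.
Key observation: the deadlocked P2 becomes finishable only because P7 released (2, 1); it completes at step 3 below.
Why nothing smaller works: aborting no one leaves the state deadlocked as given.
One survivor order: P4, P5, P2, P1, P8. Walking it through (post-abort pool first):
  pool = (4, 3)
  run P4 (needs (1, 0), free (4, 3)); after release of (2, 1) the pool is (6, 4)
  run P5 (needs (2, 2), free (6, 4)); after release of (2, 0) the pool is (8, 4)
  run P2 (needs (2, 4), free (8, 4)); after release of (1, 1) the pool is (9, 5)
  run P1 (needs (6, 3), free (9, 5)); after release of (1, 0) the pool is (10, 5)
  run P8 (needs (7, 1), free (10, 5)); after release of (2, 0) the pool is (12, 5)


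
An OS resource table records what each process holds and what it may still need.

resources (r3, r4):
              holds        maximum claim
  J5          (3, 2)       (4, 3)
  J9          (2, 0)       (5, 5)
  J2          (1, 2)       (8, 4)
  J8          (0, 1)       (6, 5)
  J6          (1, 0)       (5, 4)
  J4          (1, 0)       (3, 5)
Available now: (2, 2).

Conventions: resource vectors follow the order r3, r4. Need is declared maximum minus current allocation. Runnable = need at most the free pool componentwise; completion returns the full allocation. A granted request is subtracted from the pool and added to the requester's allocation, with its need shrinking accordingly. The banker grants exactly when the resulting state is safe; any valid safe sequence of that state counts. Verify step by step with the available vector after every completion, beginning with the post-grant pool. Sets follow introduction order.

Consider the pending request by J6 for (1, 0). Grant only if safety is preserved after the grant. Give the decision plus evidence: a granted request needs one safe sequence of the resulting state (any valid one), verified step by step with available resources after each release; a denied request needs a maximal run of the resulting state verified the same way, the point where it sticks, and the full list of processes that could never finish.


GRANT — the state after the grant stays safe, e.g. via J5, J6, J8, J9, J2, J4.
Key observation: even at the reduced pool (1, 2), J5 fits immediately, so safety survives the grant.
Check on the post-grant state, step by step:
  pool = (1, 2)
  run J5 (needs (1, 1), free (1, 2)); after release of (3, 2) the pool is (4, 4)
  run J6 (needs (3, 4), free (4, 4)); after release of (2, 0) the pool is (6, 4)
  run J8 (needs (6, 4), free (6, 4)); after release of (0, 1) the pool is (6, 5)
  run J9 (needs (3, 5), free (6, 5)); after release of (2, 0) the pool is (8, 5)
  run J2 (needs (7, 2), free (8, 5)); after release of (1, 2) the pool is (9, 7)
  run J4 (needs (2, 5), free (9, 7)); after release of (1, 0) the pool is (10, 7)
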